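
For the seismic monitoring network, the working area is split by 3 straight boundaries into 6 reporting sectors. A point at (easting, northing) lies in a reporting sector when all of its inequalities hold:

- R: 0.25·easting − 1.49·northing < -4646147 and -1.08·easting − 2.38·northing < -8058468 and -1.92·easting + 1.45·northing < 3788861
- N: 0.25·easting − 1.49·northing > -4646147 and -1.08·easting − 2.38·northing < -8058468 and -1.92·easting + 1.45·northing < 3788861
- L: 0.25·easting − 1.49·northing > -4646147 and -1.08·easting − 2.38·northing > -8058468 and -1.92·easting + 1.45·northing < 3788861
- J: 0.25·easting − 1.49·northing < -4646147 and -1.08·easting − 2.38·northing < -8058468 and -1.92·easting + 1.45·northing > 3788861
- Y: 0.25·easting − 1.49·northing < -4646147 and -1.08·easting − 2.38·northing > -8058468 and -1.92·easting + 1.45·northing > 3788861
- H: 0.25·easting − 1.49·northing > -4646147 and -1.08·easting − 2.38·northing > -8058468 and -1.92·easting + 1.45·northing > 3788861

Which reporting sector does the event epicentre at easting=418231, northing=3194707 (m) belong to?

Y

0.25·418231 − 1.49·3194707 = -4655555.680, which is < -4646147
-1.08·418231 − 2.38·3194707 = -8055092.140, which is > -8058468
-1.92·418231 + 1.45·3194707 = 3829321.630, which is > 3788861
This sign pattern matches Y.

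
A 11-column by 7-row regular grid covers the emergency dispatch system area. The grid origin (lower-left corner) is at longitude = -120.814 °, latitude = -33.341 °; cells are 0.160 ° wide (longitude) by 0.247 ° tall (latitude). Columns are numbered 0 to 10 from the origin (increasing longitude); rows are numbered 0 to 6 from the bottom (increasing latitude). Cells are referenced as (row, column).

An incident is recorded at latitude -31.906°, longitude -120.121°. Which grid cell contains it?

(5, 4)

Column index: ⌊(-120.121 − -120.814) / 0.160⌋ = ⌊4.331⌋ = 4
Row offset from origin: ⌊(-31.906 − -33.341) / 0.247⌋ = ⌊5.810⌋ = 5 → row 5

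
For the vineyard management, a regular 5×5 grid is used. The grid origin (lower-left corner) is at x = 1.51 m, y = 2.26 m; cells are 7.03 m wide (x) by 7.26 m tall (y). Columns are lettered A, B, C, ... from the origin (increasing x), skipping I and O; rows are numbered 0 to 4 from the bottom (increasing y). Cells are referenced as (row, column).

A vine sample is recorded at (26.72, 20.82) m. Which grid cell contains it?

Column index: ⌊(26.72 − 1.51) / 7.03⌋ = ⌊3.586⌋ = 3 → column D
Row offset from origin: ⌊(20.82 − 2.26) / 7.26⌋ = ⌊2.556⌋ = 2 → row 2

(2, D)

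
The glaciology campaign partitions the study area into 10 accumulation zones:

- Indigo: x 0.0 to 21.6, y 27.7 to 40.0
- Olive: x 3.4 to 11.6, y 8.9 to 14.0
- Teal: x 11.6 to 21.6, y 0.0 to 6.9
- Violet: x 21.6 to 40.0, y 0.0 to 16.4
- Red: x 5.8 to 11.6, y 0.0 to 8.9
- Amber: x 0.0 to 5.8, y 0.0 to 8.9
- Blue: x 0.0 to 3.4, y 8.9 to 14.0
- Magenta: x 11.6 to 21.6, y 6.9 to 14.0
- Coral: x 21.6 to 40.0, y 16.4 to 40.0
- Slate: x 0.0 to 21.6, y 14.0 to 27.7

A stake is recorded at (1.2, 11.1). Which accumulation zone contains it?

Blue

The point has x = 1.2 and y = 11.1.
Only Blue satisfies 0.0 ≤ x ≤ 3.4 and 8.9 ≤ y ≤ 14.0.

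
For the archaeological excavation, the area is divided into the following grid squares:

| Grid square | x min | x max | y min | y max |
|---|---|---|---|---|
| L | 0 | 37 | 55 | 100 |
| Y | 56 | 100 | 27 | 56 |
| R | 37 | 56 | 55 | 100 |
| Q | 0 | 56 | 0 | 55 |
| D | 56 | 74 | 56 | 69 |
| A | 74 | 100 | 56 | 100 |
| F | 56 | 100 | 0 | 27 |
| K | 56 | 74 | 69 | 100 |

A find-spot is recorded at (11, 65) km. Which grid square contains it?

L

The point has x = 11 and y = 65.
Only L satisfies 0 ≤ x ≤ 37 and 55 ≤ y ≤ 100.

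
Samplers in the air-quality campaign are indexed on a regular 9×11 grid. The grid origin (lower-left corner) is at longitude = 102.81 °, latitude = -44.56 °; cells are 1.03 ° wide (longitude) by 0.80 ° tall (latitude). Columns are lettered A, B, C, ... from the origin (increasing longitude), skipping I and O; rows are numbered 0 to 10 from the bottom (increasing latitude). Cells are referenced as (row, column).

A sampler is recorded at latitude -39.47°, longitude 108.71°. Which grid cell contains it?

(6, F)

Column index: ⌊(108.71 − 102.81) / 1.03⌋ = ⌊5.728⌋ = 5 → column F
Row offset from origin: ⌊(-39.47 − -44.56) / 0.80⌋ = ⌊6.363⌋ = 6 → row 6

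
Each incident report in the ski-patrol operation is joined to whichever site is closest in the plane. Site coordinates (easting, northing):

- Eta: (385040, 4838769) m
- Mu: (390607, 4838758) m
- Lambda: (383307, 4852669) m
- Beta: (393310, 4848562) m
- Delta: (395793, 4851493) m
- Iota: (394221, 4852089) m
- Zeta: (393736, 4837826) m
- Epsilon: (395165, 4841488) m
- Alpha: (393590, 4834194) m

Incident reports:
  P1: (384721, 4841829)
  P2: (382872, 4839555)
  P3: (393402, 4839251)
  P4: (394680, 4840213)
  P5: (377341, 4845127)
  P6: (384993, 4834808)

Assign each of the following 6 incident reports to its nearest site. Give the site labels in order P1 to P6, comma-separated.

P1 → Eta (d²=9465361.00)
P2 → Eta (d²=5318020.00)
P3 → Zeta (d²=2142181.00)
P4 → Epsilon (d²=1860850.00)
P5 → Lambda (d²=92474920.00)
P6 → Eta (d²=15691730.00)

Eta, Eta, Zeta, Epsilon, Lambda, Eta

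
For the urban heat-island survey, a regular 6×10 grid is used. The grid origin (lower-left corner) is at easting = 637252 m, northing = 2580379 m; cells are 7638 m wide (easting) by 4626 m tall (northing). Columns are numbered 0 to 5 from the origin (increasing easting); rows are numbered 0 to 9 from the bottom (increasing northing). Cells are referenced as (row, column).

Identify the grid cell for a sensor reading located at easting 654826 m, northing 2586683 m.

(1, 2)

Column index: ⌊(654826 − 637252) / 7638⌋ = ⌊2.301⌋ = 2
Row offset from origin: ⌊(2586683 − 2580379) / 4626⌋ = ⌊1.363⌋ = 1 → row 1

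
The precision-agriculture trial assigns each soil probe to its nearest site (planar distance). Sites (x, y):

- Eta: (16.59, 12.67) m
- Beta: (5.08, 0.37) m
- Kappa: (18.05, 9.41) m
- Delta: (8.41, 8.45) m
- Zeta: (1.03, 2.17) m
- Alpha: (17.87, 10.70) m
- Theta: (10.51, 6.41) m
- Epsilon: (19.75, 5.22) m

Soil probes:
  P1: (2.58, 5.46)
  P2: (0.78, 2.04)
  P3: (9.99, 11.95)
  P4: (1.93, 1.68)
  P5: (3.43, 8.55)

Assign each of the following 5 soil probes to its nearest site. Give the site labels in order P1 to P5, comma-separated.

P1 → Zeta (d²=13.23)
P2 → Zeta (d²=0.08)
P3 → Delta (d²=14.75)
P4 → Zeta (d²=1.05)
P5 → Delta (d²=24.81)

Zeta, Zeta, Delta, Zeta, Delta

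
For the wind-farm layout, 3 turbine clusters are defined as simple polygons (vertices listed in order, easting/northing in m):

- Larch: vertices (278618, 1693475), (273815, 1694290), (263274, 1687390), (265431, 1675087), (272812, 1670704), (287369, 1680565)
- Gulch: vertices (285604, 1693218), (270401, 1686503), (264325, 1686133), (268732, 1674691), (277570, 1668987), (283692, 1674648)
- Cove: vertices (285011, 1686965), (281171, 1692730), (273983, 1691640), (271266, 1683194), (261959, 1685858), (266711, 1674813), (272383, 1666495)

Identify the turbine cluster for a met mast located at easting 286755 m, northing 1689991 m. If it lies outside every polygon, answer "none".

Cast a ray rightward from (286755, 1689991). For each polygon, the edges (by vertex number in listed order) whose endpoints lie on opposite sides of northing = 1689991, where each meets that height, and whether that is right or left of the point:
Larch: 2–3 at easting≈267247.5 (left), 6–1 at easting≈280979.6 (left) → 0 crossings.
Gulch: 1–2 at easting≈278298.0 (left), 6–1 at easting≈285271.7 (left) → 0 crossings.
Cove: 1–2 at easting≈282995.4 (left), 3–4 at easting≈273452.5 (left) → 0 crossings.
All counts are even, so the point lies outside every listed polygon.

none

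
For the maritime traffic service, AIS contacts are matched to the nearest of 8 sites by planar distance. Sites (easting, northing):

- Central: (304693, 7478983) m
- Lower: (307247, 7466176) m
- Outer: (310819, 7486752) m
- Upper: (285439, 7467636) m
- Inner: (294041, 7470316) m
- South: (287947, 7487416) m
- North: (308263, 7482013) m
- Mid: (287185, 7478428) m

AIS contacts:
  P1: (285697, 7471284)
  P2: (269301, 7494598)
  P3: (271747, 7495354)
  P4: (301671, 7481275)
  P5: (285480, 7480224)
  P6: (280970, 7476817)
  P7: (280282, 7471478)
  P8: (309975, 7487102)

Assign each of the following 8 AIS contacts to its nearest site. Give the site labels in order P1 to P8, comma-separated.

P1 → Upper (d²=13374468.00)
P2 → South (d²=399254440.00)
P3 → South (d²=325451844.00)
P4 → Central (d²=14385748.00)
P5 → Mid (d²=6132641.00)
P6 → Mid (d²=41221546.00)
P7 → Upper (d²=41355613.00)
P8 → Outer (d²=834836.00)

Upper, South, South, Central, Mid, Mid, Upper, Outer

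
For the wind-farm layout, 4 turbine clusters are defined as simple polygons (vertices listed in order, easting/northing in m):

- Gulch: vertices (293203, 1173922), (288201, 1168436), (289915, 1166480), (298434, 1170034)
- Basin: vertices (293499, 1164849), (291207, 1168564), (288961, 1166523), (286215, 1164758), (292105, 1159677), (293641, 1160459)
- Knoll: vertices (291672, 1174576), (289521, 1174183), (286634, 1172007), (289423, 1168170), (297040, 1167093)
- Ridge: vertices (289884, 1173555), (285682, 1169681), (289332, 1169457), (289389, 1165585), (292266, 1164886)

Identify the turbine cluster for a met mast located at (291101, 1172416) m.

Knoll

Cast a ray rightward from (291101, 1172416). For each polygon, the edges (by vertex number in listed order) whose endpoints lie on opposite sides of northing = 1172416, where each meets that height, and whether that is right or left of the point:
Gulch: 1–2 at easting≈291829.9 (right), 4–1 at easting≈295229.2 (right) → 2 crossings.
Basin: no edge straddles that height → 0 crossings.
Knoll: 2–3 at easting≈287176.6 (left), 5–1 at easting≈293221.5 (right) → 1 crossing.
Ridge: 1–2 at easting≈288648.6 (left), 5–1 at easting≈290197.0 (left) → 0 crossings.
Only Knoll has an odd count, so the point is inside Knoll.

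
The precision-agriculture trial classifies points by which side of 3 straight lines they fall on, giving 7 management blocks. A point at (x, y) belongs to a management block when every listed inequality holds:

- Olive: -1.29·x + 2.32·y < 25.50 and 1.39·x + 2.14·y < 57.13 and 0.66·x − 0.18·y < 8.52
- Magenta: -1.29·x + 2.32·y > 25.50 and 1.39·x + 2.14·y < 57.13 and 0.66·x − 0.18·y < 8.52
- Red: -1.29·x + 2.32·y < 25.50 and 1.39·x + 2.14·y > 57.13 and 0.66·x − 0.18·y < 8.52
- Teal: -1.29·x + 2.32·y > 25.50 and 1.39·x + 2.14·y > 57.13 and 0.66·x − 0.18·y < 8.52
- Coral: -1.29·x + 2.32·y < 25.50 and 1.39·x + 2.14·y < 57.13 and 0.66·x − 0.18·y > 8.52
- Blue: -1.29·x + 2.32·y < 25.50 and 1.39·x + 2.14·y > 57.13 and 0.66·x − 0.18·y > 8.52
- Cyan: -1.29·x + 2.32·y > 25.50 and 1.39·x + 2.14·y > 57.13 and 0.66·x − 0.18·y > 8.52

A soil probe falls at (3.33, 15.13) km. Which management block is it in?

Magenta

-1.29·3.33 + 2.32·15.13 = 30.806, which is > 25.50
1.39·3.33 + 2.14·15.13 = 37.007, which is < 57.13
0.66·3.33 − 0.18·15.13 = -0.526, which is < 8.52
This sign pattern matches Magenta.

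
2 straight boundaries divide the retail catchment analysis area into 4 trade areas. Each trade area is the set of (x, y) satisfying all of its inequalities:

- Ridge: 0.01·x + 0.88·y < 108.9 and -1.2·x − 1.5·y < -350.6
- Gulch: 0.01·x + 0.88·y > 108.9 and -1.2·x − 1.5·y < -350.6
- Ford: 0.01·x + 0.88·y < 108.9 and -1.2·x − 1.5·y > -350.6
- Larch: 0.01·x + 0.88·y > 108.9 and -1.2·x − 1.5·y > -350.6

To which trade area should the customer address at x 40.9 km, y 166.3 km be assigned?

0.01·40.9 + 0.88·166.3 = 146.753, which is > 108.9
-1.2·40.9 − 1.5·166.3 = -298.530, which is > -350.6
This sign pattern matches Larch.

Larch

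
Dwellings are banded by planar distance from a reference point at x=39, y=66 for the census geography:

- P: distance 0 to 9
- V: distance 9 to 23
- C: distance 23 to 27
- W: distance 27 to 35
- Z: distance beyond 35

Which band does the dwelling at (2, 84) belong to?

Z

Distance = √((2−39)² + (84−66)²) = √(1369.000 + 324.000) = 41.146.
35 ≤ 41.146 < ∞ → Z.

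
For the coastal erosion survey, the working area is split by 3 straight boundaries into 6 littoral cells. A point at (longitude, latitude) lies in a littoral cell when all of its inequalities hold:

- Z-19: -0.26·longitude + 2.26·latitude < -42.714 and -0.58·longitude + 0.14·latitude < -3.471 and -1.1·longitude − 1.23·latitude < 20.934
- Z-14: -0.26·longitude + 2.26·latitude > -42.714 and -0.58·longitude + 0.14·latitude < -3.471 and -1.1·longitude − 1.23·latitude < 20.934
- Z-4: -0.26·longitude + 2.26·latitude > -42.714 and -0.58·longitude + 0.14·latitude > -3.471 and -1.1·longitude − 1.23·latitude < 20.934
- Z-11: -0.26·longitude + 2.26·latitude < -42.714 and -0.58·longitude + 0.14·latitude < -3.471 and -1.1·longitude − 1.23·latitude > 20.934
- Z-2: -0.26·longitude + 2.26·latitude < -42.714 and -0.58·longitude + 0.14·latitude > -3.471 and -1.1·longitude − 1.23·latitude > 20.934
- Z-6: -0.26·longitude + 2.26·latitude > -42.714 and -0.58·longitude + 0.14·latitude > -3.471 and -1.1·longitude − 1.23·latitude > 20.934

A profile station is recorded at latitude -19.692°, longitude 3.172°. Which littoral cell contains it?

Z-19

-0.26·3.172 + 2.26·-19.692 = -45.329, which is < -42.714
-0.58·3.172 + 0.14·-19.692 = -4.597, which is < -3.471
-1.1·3.172 − 1.23·-19.692 = 20.732, which is < 20.934
This sign pattern matches Z-19.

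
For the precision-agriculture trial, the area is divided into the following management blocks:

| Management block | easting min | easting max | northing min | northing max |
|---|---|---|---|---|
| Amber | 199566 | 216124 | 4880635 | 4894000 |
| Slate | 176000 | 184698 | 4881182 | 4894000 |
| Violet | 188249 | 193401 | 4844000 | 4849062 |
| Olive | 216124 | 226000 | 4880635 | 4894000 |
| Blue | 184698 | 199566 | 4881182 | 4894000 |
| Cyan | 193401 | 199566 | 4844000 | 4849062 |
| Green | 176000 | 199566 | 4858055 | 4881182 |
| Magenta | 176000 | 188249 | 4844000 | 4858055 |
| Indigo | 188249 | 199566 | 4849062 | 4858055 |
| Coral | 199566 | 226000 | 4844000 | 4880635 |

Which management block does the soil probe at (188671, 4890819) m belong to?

The point has easting = 188671 and northing = 4890819.
Only Blue satisfies 184698 ≤ easting ≤ 199566 and 4881182 ≤ northing ≤ 4894000.

Blue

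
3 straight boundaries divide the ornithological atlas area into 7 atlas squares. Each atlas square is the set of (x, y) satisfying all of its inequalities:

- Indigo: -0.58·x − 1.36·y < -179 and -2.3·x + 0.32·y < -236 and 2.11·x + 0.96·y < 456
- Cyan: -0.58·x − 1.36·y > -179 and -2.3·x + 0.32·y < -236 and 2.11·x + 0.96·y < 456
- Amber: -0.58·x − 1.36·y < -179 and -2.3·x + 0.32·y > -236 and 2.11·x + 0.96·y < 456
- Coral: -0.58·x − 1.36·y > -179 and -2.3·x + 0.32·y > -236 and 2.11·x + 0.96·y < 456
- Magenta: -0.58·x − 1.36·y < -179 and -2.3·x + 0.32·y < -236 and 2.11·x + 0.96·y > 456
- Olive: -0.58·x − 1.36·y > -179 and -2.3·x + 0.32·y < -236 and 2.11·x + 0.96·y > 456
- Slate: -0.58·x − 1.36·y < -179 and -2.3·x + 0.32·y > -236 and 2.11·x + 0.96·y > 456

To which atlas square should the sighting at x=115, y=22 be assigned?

-0.58·115 − 1.36·22 = -96.620, which is > -179
-2.3·115 + 0.32·22 = -257.460, which is < -236
2.11·115 + 0.96·22 = 263.770, which is < 456
This sign pattern matches Cyan.

Cyan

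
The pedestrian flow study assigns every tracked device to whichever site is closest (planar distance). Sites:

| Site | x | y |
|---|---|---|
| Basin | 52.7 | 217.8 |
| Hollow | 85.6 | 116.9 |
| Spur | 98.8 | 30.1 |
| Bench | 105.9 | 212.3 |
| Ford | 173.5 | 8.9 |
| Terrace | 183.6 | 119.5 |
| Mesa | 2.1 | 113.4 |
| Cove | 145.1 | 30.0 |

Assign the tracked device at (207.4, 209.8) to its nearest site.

Squared distances to each site:
Basin: 23996.090; Hollow: 23465.650; Spur: 44086.050; Bench: 10308.500; Ford: 41510.020; Terrace: 8720.530; Mesa: 51441.050; Cove: 36209.330.
Minimum at Terrace.

Terrace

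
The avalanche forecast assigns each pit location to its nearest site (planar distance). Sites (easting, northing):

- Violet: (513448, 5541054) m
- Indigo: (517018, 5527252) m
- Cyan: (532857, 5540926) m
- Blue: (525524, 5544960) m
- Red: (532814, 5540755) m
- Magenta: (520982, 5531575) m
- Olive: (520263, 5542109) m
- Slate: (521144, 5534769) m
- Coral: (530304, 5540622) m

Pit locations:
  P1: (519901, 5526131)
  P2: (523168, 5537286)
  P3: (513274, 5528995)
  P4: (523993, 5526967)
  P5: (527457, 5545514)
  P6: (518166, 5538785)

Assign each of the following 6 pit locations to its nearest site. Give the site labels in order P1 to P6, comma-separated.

Indigo, Slate, Indigo, Magenta, Blue, Olive

P1 → Indigo (d²=9568330.00)
P2 → Slate (d²=10431865.00)
P3 → Indigo (d²=17055585.00)
P4 → Magenta (d²=30299785.00)
P5 → Blue (d²=4043405.00)
P6 → Olive (d²=15446385.00)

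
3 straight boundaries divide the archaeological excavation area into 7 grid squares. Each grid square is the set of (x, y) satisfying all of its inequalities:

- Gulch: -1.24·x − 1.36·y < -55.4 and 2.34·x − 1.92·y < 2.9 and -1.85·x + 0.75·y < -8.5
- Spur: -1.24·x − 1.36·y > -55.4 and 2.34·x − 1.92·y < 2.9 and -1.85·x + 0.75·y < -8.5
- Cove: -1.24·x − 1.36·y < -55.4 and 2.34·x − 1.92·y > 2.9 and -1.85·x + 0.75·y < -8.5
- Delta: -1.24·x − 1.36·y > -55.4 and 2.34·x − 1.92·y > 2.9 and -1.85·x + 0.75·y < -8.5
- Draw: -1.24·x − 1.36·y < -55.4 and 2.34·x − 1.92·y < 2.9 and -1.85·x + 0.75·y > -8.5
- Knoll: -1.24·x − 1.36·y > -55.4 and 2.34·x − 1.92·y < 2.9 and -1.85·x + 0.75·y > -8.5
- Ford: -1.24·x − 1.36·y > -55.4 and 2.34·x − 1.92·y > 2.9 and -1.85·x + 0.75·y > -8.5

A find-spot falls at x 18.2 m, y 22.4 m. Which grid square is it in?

-1.24·18.2 − 1.36·22.4 = -53.032, which is > -55.4
2.34·18.2 − 1.92·22.4 = -0.420, which is < 2.9
-1.85·18.2 + 0.75·22.4 = -16.870, which is < -8.5
This sign pattern matches Spur.

Spur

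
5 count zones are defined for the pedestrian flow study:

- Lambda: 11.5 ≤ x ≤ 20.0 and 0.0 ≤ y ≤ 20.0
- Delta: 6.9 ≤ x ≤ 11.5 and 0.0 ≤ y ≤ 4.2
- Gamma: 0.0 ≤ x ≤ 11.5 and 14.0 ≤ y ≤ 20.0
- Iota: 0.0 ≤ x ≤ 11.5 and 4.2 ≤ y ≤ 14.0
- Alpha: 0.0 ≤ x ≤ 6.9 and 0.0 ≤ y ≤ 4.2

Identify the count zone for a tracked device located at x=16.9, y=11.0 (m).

The point has x = 16.9 and y = 11.0.
Only Lambda satisfies 11.5 ≤ x ≤ 20.0 and 0.0 ≤ y ≤ 20.0.

Lambda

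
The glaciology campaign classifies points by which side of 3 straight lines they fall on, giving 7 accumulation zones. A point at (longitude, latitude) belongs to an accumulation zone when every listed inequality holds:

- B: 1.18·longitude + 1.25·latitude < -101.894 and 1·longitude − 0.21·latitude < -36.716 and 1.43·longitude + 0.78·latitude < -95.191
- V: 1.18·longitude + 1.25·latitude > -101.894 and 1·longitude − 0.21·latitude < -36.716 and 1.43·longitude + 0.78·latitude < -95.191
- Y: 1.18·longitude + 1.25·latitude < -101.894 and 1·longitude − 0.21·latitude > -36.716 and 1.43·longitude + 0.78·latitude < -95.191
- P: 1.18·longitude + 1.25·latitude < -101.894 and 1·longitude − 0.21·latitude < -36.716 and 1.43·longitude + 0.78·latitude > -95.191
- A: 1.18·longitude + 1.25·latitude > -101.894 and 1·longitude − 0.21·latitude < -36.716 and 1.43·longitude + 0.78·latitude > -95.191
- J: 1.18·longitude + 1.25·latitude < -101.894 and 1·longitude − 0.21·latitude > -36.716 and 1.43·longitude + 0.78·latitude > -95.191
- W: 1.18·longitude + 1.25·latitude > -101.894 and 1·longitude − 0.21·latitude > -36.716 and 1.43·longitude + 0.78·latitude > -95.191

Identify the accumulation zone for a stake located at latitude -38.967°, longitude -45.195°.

1.18·-45.195 + 1.25·-38.967 = -102.039, which is < -101.894
1·-45.195 − 0.21·-38.967 = -37.012, which is < -36.716
1.43·-45.195 + 0.78·-38.967 = -95.023, which is > -95.191
This sign pattern matches P.

P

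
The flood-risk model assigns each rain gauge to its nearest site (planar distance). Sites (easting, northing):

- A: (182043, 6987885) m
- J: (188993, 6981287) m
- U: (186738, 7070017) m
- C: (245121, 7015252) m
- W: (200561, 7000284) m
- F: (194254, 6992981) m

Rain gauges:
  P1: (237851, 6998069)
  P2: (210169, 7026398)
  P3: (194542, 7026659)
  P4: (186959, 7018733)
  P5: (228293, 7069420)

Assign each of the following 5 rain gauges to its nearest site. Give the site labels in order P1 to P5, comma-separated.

C, W, W, W, U

P1 → C (d²=348108389.00)
P2 → W (d²=774254660.00)
P3 → W (d²=731868986.00)
P4 → W (d²=525380005.00)
P5 → U (d²=1727174434.00)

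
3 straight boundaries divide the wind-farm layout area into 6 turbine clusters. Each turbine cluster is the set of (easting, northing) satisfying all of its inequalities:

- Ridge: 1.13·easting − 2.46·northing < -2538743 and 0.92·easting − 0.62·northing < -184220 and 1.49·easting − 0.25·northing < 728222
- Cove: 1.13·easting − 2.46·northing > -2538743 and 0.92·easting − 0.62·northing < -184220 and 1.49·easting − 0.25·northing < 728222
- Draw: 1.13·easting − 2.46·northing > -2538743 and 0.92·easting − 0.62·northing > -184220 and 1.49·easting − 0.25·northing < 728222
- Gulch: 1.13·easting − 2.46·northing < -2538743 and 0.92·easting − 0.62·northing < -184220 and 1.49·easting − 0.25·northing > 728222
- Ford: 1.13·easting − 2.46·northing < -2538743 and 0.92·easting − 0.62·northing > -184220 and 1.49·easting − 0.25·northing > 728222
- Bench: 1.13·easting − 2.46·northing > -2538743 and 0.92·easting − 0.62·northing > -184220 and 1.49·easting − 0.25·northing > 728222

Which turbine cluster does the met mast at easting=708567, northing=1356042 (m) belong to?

1.13·708567 − 2.46·1356042 = -2535182.610, which is > -2538743
0.92·708567 − 0.62·1356042 = -188864.400, which is < -184220
1.49·708567 − 0.25·1356042 = 716754.330, which is < 728222
This sign pattern matches Cove.

Cove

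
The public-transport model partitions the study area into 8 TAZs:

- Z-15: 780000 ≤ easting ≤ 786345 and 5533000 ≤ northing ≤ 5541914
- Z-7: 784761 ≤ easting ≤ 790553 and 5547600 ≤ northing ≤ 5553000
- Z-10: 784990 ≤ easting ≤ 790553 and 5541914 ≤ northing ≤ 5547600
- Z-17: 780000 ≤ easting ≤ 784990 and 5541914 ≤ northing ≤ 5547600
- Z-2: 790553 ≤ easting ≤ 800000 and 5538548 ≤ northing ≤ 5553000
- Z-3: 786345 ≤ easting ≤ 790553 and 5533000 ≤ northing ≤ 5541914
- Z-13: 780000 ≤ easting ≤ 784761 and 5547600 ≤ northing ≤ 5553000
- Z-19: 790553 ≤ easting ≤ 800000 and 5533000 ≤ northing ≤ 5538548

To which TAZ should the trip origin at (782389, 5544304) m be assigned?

Z-17

The point has easting = 782389 and northing = 5544304.
Only Z-17 satisfies 780000 ≤ easting ≤ 784990 and 5541914 ≤ northing ≤ 5547600.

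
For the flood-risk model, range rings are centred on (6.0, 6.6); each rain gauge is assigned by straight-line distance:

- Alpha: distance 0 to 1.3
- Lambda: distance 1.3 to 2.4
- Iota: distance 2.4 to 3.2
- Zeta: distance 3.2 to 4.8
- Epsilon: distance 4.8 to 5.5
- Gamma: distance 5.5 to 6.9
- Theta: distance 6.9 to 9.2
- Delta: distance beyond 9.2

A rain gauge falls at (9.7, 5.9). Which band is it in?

Distance = √((9.7−6.0)² + (5.9−6.6)²) = √(13.690 + 0.490) = 3.766.
3.2 ≤ 3.766 < 4.8 → Zeta.

Zeta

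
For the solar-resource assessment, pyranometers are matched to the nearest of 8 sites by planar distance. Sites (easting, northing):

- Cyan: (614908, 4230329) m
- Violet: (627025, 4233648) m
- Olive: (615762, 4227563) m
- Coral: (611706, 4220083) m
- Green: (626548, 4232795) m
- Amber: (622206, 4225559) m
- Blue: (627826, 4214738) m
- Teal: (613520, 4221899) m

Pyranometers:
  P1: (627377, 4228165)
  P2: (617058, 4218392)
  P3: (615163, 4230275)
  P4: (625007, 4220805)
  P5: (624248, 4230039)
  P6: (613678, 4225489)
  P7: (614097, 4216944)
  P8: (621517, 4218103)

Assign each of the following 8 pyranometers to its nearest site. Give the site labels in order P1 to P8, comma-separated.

P1 → Green (d²=22124141.00)
P2 → Teal (d²=24816493.00)
P3 → Cyan (d²=67941.00)
P4 → Amber (d²=30446117.00)
P5 → Green (d²=12885536.00)
P6 → Olive (d²=8644532.00)
P7 → Coral (d²=15570202.00)
P8 → Blue (d²=51126706.00)

Green, Teal, Cyan, Amber, Green, Olive, Coral, Blue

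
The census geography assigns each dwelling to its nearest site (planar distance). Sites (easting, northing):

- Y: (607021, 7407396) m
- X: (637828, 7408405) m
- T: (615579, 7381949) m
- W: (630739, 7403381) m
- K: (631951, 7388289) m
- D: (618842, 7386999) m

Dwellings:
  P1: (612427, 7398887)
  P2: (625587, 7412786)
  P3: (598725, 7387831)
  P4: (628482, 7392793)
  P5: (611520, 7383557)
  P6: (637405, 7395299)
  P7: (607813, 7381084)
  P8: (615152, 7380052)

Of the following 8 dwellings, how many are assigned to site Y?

1

P1 → Y
P2 → W
P3 → T
P4 → K
P5 → T
P6 → K
P7 → T
P8 → T
1 of the 8 goes to Y.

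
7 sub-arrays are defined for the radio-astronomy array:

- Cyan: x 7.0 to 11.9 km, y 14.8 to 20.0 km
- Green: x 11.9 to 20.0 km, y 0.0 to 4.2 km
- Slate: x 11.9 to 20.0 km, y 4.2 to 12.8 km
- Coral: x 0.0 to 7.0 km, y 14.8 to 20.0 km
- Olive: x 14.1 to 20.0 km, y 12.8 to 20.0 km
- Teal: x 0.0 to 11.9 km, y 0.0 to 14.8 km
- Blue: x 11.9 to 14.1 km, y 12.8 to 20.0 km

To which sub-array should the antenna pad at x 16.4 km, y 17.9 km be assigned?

Olive

The point has x = 16.4 and y = 17.9.
Only Olive satisfies 14.1 ≤ x ≤ 20.0 and 12.8 ≤ y ≤ 20.0.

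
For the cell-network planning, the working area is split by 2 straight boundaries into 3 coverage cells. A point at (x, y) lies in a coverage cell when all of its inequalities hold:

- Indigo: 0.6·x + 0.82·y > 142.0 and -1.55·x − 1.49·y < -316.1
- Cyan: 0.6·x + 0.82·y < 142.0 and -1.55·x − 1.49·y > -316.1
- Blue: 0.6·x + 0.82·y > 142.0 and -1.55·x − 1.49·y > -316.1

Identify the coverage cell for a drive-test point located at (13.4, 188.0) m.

0.6·13.4 + 0.82·188.0 = 162.200, which is > 142.0
-1.55·13.4 − 1.49·188.0 = -300.890, which is > -316.1
This sign pattern matches Blue.

Blue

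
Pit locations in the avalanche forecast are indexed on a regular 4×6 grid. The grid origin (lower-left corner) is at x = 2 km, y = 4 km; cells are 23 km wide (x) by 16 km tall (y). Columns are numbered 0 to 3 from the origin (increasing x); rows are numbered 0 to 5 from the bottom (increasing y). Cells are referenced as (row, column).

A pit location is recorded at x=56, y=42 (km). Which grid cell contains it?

Column index: ⌊(56 − 2) / 23⌋ = ⌊2.348⌋ = 2
Row offset from origin: ⌊(42 − 4) / 16⌋ = ⌊2.375⌋ = 2 → row 2

(2, 2)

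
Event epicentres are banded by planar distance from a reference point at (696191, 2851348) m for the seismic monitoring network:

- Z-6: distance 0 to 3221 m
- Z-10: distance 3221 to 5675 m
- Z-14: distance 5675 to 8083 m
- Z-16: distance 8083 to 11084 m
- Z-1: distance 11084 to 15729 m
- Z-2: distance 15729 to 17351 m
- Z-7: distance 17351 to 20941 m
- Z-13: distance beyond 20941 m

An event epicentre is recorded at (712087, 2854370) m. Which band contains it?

Distance = √((712087−696191)² + (2854370−2851348)²) = √(252682816.000 + 9132484.000) = 16180.708 m.
15729 ≤ 16180.708 < 17351 → Z-2.

Z-2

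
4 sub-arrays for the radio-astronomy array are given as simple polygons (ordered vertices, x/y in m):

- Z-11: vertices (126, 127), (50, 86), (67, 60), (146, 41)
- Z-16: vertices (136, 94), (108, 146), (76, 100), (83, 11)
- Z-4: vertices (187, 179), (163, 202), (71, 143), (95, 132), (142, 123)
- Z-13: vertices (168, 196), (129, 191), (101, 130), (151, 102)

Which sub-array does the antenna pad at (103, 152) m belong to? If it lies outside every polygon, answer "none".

Z-4

Cast a ray rightward from (103, 152). For each polygon, the edges (by vertex number in listed order) whose endpoints lie on opposite sides of y = 152, where each meets that height, and whether that is right or left of the point:
Z-11: no edge straddles that height → 0 crossings.
Z-16: no edge straddles that height → 0 crossings.
Z-4: 2–3 at x≈85.0 (left), 5–1 at x≈165.3 (right) → 1 crossing.
Z-13: 2–3 at x≈111.1 (right), 4–1 at x≈160.0 (right) → 2 crossings.
Only Z-4 has an odd count, so the point is inside Z-4.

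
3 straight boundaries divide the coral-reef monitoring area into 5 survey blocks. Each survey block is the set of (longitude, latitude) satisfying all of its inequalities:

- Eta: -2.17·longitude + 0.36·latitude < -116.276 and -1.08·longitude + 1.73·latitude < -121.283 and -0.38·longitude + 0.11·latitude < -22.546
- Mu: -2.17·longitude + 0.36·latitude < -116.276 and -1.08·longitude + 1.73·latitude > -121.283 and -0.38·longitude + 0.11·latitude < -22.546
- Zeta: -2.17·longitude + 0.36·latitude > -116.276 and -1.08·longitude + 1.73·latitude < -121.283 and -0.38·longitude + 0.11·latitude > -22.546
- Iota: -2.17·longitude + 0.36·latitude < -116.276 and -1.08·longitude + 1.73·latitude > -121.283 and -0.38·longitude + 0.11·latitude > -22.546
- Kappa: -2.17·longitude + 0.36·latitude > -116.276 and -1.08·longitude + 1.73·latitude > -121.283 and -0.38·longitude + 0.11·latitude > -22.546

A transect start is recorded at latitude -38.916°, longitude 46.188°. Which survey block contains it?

Kappa

-2.17·46.188 + 0.36·-38.916 = -114.238, which is > -116.276
-1.08·46.188 + 1.73·-38.916 = -117.208, which is > -121.283
-0.38·46.188 + 0.11·-38.916 = -21.832, which is > -22.546
This sign pattern matches Kappa.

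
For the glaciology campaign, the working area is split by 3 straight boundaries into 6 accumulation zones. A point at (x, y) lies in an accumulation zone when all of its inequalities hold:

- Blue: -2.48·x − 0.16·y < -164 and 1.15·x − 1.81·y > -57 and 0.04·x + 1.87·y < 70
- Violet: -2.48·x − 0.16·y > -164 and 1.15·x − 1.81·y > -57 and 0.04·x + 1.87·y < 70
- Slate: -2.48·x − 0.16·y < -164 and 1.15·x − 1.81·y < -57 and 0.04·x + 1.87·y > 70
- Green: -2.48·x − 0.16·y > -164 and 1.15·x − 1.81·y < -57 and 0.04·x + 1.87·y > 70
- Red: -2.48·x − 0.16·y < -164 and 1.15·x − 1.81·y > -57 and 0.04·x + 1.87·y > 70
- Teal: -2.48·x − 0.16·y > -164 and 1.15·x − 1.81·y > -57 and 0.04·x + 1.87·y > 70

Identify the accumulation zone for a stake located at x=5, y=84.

-2.48·5 − 0.16·84 = -25.840, which is > -164
1.15·5 − 1.81·84 = -146.290, which is < -57
0.04·5 + 1.87·84 = 157.280, which is > 70
This sign pattern matches Green.

Green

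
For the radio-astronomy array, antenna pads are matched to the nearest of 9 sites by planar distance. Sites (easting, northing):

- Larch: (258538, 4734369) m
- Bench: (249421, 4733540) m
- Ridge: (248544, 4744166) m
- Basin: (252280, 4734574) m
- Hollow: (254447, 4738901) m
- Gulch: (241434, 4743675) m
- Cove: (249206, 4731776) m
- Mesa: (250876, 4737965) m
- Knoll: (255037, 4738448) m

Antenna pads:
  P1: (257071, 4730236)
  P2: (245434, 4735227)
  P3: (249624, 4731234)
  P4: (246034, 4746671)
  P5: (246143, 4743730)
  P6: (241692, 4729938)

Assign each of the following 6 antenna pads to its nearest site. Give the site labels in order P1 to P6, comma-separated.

Larch, Bench, Cove, Ridge, Ridge, Cove

P1 → Larch (d²=19233778.00)
P2 → Bench (d²=18742138.00)
P3 → Cove (d²=468488.00)
P4 → Ridge (d²=12575125.00)
P5 → Ridge (d²=5954897.00)
P6 → Cove (d²=59838440.00)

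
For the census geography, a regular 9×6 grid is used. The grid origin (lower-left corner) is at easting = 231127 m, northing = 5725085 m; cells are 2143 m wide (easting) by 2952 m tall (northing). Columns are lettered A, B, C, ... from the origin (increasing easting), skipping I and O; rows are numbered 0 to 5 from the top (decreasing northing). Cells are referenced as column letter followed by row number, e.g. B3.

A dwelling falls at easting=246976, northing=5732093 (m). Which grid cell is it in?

Column index: ⌊(246976 − 231127) / 2143⌋ = ⌊7.396⌋ = 7 → column H
Row offset from origin: ⌊(5732093 − 5725085) / 2952⌋ = ⌊2.374⌋ = 2 → row 3 (counted from top)

H3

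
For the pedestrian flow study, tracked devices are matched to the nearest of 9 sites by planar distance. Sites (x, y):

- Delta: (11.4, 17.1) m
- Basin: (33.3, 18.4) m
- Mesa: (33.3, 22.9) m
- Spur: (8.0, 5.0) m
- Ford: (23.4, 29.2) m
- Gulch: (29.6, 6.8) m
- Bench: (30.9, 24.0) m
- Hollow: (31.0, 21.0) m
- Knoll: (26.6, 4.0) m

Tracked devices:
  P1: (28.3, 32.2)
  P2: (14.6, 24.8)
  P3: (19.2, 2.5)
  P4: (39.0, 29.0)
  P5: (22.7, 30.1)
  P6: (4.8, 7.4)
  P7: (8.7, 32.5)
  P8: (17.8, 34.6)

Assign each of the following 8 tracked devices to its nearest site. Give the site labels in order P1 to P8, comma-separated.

P1 → Ford (d²=33.01)
P2 → Delta (d²=69.53)
P3 → Knoll (d²=57.01)
P4 → Mesa (d²=69.70)
P5 → Ford (d²=1.30)
P6 → Spur (d²=16.00)
P7 → Ford (d²=226.98)
P8 → Ford (d²=60.52)

Ford, Delta, Knoll, Mesa, Ford, Spur, Ford, Ford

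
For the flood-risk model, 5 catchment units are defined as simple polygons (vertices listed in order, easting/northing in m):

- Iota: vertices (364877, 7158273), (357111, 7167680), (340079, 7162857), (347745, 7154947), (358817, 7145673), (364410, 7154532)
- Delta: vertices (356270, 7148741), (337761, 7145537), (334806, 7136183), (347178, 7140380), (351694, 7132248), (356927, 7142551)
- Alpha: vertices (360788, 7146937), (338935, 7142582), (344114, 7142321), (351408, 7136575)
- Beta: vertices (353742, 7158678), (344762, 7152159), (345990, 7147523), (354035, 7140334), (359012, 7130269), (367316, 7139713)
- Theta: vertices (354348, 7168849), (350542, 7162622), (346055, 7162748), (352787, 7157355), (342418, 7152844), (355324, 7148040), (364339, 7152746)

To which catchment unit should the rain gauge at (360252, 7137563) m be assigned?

Beta

Cast a ray rightward from (360252, 7137563). For each polygon, the edges (by vertex number in listed order) whose endpoints lie on opposite sides of northing = 7137563, where each meets that height, and whether that is right or left of the point:
Iota: no edge straddles that height → 0 crossings.
Delta: 2–3 at easting≈335242.0 (left), 3–4 at easting≈338874.0 (left), 4–5 at easting≈348742.4 (left), 5–6 at easting≈354393.5 (left) → 0 crossings.
Alpha: 3–4 at easting≈350153.8 (left), 4–1 at easting≈352302.4 (left) → 0 crossings.
Beta: 4–5 at easting≈355405.2 (left), 5–6 at easting≈365425.5 (right) → 1 crossing.
Theta: no edge straddles that height → 0 crossings.
Only Beta has an odd count, so the point is inside Beta.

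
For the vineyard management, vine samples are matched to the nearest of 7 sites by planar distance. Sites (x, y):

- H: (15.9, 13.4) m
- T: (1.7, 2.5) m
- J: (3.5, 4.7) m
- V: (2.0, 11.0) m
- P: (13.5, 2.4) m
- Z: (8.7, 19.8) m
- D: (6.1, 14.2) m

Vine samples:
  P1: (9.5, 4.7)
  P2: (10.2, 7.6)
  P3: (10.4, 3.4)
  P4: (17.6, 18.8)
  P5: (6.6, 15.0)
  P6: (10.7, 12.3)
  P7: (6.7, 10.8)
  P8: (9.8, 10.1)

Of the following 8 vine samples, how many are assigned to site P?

3

P1 → P
P2 → P
P3 → P
P4 → H
P5 → D
P6 → D
P7 → D
P8 → D
3 of the 8 go to P.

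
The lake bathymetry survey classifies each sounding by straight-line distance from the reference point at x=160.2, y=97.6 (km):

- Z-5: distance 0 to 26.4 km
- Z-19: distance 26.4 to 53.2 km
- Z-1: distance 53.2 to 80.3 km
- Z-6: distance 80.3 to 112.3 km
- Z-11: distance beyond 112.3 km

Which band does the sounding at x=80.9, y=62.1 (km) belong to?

Distance = √((80.9−160.2)² + (62.1−97.6)²) = √(6288.490 + 1260.250) = 86.883 km.
80.3 ≤ 86.883 < 112.3 → Z-6.

Z-6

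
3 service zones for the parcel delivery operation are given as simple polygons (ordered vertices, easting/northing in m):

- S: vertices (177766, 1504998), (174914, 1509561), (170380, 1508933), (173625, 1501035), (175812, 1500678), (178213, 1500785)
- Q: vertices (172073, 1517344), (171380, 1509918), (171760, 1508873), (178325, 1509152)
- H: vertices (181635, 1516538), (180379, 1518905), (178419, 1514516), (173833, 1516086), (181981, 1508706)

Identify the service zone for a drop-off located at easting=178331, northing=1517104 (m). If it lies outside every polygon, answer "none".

none

Cast a ray rightward from (178331, 1517104). For each polygon, the edges (by vertex number in listed order) whose endpoints lie on opposite sides of northing = 1517104, where each meets that height, and whether that is right or left of the point:
S: no edge straddles that height → 0 crossings.
Q: 1–2 at easting≈172050.6 (left), 4–1 at easting≈172256.2 (left) → 0 crossings.
H: 1–2 at easting≈181334.7 (right), 2–3 at easting≈179574.7 (right) → 2 crossings.
All counts are even, so the point lies outside every listed polygon.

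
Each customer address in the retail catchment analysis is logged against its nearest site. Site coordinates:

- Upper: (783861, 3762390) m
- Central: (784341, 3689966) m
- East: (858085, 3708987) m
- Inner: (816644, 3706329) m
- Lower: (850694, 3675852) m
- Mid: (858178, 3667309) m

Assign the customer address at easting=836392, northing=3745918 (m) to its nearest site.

East

Squared distances to each site:
Upper: 3030832745.000; Central: 5839932905.000; East: 1834485010.000; Inner: 1957272425.000; Lower: 5113791560.000; Mid: 6654004677.000.
Minimum at East.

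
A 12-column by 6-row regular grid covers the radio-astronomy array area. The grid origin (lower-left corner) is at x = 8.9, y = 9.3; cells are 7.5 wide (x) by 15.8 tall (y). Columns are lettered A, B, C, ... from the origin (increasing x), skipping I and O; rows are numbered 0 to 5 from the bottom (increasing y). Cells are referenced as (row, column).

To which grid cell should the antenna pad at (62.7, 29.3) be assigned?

Column index: ⌊(62.7 − 8.9) / 7.5⌋ = ⌊7.173⌋ = 7 → column H
Row offset from origin: ⌊(29.3 − 9.3) / 15.8⌋ = ⌊1.266⌋ = 1 → row 1

(1, H)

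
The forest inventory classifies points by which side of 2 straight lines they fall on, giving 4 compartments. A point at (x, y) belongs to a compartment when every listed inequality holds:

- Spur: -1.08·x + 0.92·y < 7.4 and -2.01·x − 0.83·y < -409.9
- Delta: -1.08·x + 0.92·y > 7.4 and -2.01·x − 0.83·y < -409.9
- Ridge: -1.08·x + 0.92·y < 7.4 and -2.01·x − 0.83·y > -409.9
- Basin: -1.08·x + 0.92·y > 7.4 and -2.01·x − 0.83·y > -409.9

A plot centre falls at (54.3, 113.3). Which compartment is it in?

Basin

-1.08·54.3 + 0.92·113.3 = 45.592, which is > 7.4
-2.01·54.3 − 0.83·113.3 = -203.182, which is > -409.9
This sign pattern matches Basin.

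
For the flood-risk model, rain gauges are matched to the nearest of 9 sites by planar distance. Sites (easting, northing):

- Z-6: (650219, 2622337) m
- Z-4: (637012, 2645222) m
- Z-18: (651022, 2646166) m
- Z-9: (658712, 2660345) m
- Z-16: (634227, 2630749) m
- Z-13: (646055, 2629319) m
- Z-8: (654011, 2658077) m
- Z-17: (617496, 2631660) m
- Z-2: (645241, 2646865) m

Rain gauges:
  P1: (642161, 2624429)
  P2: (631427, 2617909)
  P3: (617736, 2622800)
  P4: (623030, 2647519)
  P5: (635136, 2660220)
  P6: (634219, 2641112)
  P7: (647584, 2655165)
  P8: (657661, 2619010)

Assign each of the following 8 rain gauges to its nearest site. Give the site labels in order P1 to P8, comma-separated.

P1 → Z-13 (d²=39075336.00)
P2 → Z-16 (d²=172705600.00)
P3 → Z-17 (d²=78557200.00)
P4 → Z-4 (d²=200772533.00)
P5 → Z-4 (d²=228459380.00)
P6 → Z-4 (d²=24692949.00)
P7 → Z-8 (d²=49786073.00)
P8 → Z-6 (d²=66452293.00)

Z-13, Z-16, Z-17, Z-4, Z-4, Z-4, Z-8, Z-6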